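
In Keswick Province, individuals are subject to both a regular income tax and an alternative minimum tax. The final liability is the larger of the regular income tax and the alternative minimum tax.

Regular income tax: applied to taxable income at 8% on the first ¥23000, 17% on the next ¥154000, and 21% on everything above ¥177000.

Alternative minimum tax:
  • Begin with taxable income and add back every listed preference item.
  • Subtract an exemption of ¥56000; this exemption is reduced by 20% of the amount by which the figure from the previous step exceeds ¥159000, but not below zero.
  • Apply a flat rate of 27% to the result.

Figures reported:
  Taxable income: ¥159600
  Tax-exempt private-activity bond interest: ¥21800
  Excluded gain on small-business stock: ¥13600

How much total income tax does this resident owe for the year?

¥39474

Regular income tax:
  ¥23000 × 8% = ¥1840
  ¥136600 × 17% = ¥23222
  → ¥25062

Alternative minimum tax:
  Adjusted income: ¥159600 + ¥21800 + ¥13600 = ¥195000
  Exemption: ¥56000 − 20% × (¥195000 − ¥159000) = ¥56000 − ¥7200 = ¥48800
  Base: ¥195000 − ¥48800 = ¥146200
  ¥146200 × 27% = ¥39474

¥39474 > ¥25062, so the alternative minimum tax is the binding amount.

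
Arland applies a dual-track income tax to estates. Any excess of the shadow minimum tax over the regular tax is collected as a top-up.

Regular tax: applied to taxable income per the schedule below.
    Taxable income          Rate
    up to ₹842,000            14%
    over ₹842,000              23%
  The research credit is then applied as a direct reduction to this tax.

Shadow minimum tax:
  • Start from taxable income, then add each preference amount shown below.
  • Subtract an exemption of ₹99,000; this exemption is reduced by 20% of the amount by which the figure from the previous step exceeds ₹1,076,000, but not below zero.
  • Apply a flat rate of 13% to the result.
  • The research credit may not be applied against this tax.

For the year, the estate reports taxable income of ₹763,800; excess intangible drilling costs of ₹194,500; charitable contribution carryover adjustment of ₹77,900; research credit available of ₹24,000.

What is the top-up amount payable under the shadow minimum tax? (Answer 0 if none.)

Shadow minimum tax:
  Adjusted income: ₹763,800 + ₹194,500 + ₹77,900 = ₹1,036,200
  Exemption: ₹1,036,200 ≤ ₹1,076,000, so full ₹99,000 applies
  Base: ₹1,036,200 − ₹99,000 = ₹937,200
  ₹937,200 × 13% = ₹121,836

Regular tax:
  ₹763,800 × 14% = ₹106,932
  Less research credit ₹24,000 → ₹82,932

Excess of shadow minimum tax over regular tax: ₹121,836 − ₹82,932 = ₹38,904.

₹38,904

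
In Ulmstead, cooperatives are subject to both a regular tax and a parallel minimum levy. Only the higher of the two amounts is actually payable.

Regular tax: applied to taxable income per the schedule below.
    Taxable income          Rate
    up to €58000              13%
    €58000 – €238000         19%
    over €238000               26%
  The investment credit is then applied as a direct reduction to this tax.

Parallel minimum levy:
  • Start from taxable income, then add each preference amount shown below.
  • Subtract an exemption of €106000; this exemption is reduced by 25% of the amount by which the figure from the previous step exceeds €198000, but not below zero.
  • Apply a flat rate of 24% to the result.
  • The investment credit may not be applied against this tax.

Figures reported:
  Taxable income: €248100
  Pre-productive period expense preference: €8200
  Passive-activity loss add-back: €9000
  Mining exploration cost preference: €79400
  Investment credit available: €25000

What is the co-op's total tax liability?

€66090

Parallel minimum levy:
  Adjusted income: €248100 + €8200 + €9000 + €79400 = €344700
  Exemption: €106000 − 25% × (€344700 − €198000) = €106000 − €36675 = €69325
  Base: €344700 − €69325 = €275375
  €275375 × 24% = €66090

Regular tax:
  €58000 × 13% = €7540
  €180000 × 19% = €34200
  €10100 × 26% = €2626
  → €44366
  Less investment credit €25000 → €19366

€66090 > €19366, so the parallel minimum levy is the binding amount.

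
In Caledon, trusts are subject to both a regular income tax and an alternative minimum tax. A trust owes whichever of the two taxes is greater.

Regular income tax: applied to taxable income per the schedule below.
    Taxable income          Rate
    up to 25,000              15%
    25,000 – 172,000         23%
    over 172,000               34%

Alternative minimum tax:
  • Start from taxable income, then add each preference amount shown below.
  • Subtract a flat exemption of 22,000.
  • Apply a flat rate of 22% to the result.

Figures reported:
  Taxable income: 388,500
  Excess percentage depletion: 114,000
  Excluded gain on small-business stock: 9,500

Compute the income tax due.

Alternative minimum tax:
  Adjusted income: 388,500 + 114,000 + 9,500 = 512,000
  Less exemption 22,000 → base 490,000
  490,000 × 22% = 107,800

Regular income tax:
  25,000 × 15% = 3,750
  147,000 × 23% = 33,810
  216,500 × 34% = 73,610
  → 111,170

111,170 > 107,800, so the regular income tax governs.

111,170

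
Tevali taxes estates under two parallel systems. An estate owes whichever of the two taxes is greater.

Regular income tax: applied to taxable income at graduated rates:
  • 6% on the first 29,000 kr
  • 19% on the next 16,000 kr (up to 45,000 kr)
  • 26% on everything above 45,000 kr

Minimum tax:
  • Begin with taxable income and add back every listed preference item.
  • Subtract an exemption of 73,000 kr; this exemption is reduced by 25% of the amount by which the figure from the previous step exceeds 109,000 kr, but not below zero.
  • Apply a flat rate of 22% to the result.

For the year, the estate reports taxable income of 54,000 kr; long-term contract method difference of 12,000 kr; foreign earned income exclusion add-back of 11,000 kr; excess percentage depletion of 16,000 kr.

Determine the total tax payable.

7,120 kr

Regular income tax:
  29,000 kr × 6% = 1,740 kr
  16,000 kr × 19% = 3,040 kr
  9,000 kr × 26% = 2,340 kr
  → 7,120 kr

Minimum tax:
  Adjusted income: 54,000 kr + 12,000 kr + 11,000 kr + 16,000 kr = 93,000 kr
  Exemption: 93,000 kr ≤ 109,000 kr, so full 73,000 kr applies
  Base: 93,000 kr − 73,000 kr = 20,000 kr
  20,000 kr × 22% = 4,400 kr

7,120 kr > 4,400 kr, so the regular income tax governs.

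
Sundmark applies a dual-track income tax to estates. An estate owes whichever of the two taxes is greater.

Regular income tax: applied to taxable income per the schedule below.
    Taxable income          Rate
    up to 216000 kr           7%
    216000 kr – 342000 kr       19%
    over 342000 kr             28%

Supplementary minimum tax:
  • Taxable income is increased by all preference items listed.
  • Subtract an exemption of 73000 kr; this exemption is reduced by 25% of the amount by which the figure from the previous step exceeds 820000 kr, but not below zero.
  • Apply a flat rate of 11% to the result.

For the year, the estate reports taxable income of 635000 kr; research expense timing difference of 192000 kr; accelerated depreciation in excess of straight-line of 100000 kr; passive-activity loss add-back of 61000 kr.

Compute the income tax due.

121100 kr

Regular income tax:
  216000 kr × 7% = 15120 kr
  126000 kr × 19% = 23940 kr
  293000 kr × 28% = 82040 kr
  → 121100 kr

Supplementary minimum tax:
  Adjusted income: 635000 kr + 192000 kr + 100000 kr + 61000 kr = 988000 kr
  Exemption: 73000 kr − 25% × (988000 kr − 820000 kr) = 73000 kr − 42000 kr = 31000 kr
  Base: 988000 kr − 31000 kr = 957000 kr
  957000 kr × 11% = 105270 kr

121100 kr > 105270 kr, so the regular income tax governs.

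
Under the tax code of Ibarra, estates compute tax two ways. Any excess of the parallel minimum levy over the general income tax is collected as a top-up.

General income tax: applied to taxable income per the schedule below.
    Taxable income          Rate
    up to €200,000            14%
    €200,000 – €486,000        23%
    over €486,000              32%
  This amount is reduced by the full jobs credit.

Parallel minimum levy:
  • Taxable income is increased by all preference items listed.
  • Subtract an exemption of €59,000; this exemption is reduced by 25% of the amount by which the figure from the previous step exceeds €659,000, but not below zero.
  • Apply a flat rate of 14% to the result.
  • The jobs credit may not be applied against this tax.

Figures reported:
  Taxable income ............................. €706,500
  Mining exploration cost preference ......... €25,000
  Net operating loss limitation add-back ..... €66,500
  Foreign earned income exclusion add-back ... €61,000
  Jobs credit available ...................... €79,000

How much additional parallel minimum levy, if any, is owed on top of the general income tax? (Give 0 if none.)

General income tax:
  €200,000 × 14% = €28,000
  €286,000 × 23% = €65,780
  €220,500 × 32% = €70,560
  → €164,340
  Less jobs credit €79,000 → €85,340

Parallel minimum levy:
  Adjusted income: €706,500 + €25,000 + €66,500 + €61,000 = €859,000
  Exemption: €59,000 − 25% × (€859,000 − €659,000) = €59,000 − €50,000 = €9,000
  Base: €859,000 − €9,000 = €850,000
  €850,000 × 14% = €119,000

Excess of parallel minimum levy over general income tax: €119,000 − €85,340 = €33,660.

€33,660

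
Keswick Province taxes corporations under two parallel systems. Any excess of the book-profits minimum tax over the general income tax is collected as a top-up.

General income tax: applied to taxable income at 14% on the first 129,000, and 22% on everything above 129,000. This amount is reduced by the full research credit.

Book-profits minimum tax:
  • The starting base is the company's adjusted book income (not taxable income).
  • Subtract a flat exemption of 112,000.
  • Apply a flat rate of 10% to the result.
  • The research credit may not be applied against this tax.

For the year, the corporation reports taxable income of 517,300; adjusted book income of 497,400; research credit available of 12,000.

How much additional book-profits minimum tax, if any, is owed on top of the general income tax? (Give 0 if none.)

0

General income tax:
  129,000 × 14% = 18,060
  388,300 × 22% = 85,426
  → 103,486
  Less research credit 12,000 → 91,486

Book-profits minimum tax:
  Base (adjusted book income): 497,400
  Less exemption 112,000 → base 385,400
  385,400 × 10% = 38,540

38,540 ≤ 91,486, so no add-on is due.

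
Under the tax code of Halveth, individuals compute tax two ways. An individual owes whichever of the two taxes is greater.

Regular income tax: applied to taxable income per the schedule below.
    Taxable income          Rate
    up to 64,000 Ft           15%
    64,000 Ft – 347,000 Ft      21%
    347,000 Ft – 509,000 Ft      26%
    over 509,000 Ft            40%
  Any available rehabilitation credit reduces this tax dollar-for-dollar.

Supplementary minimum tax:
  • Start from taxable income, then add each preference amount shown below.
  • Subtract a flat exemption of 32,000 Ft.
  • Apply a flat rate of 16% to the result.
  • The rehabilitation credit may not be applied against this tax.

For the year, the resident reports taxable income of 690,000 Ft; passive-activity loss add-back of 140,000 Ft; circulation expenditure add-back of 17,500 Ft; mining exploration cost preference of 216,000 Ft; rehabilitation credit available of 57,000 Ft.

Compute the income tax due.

Regular income tax:
  64,000 Ft × 15% = 9,600 Ft
  283,000 Ft × 21% = 59,430 Ft
  162,000 Ft × 26% = 42,120 Ft
  181,000 Ft × 40% = 72,400 Ft
  → 183,550 Ft
  Less rehabilitation credit 57,000 Ft → 126,550 Ft

Supplementary minimum tax:
  Adjusted income: 690,000 Ft + 140,000 Ft + 17,500 Ft + 216,000 Ft = 1,063,500 Ft
  Less exemption 32,000 Ft → base 1,031,500 Ft
  1,031,500 Ft × 16% = 165,040 Ft

165,040 Ft > 126,550 Ft, so the supplementary minimum tax is the binding amount.

165,040 Ft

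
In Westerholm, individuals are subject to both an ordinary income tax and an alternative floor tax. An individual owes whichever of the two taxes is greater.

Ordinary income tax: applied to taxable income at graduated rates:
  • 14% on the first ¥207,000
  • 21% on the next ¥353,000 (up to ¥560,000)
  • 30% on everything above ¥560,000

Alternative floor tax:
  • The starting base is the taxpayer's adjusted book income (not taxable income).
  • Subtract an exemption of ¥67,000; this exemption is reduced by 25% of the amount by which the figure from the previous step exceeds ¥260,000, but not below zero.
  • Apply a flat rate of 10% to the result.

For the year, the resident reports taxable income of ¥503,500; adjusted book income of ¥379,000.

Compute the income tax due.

¥91,245

Alternative floor tax:
  Base (adjusted book income): ¥379,000
  Exemption: ¥67,000 − 25% × (¥379,000 − ¥260,000) = ¥67,000 − ¥29,750 = ¥37,250
  Base: ¥379,000 − ¥37,250 = ¥341,750
  ¥341,750 × 10% = ¥34,175

Ordinary income tax:
  ¥207,000 × 14% = ¥28,980
  ¥296,500 × 21% = ¥62,265
  → ¥91,245

¥91,245 > ¥34,175, so the ordinary income tax governs.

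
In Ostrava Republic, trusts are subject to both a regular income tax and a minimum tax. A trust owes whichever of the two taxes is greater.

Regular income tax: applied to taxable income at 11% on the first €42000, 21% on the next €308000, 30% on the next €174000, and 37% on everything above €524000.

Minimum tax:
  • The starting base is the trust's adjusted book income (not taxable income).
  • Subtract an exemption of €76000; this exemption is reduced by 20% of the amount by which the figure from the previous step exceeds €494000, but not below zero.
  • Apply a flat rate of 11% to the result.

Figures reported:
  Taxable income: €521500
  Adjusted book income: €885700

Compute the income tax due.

Regular income tax:
  €42000 × 11% = €4620
  €308000 × 21% = €64680
  €171500 × 30% = €51450
  → €120750

Minimum tax:
  Base (adjusted book income): €885700
  Exemption: 20% × (€885700 − €494000) = €78340 ≥ €76000, so the exemption is fully phased out
  Base: €885700 − €0 = €885700
  €885700 × 11% = €97427

€120750 > €97427, so the regular income tax governs.

€120750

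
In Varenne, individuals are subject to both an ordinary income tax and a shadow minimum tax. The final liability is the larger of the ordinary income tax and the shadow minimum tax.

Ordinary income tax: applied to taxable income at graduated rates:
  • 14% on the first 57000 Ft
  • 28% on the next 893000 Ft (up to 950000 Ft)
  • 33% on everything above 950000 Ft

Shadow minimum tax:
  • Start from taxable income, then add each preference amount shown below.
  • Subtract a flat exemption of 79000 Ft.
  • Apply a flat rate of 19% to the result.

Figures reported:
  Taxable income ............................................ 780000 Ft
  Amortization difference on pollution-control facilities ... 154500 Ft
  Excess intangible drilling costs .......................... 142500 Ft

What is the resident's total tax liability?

Ordinary income tax:
  57000 Ft × 14% = 7980 Ft
  723000 Ft × 28% = 202440 Ft
  → 210420 Ft

Shadow minimum tax:
  Adjusted income: 780000 Ft + 154500 Ft + 142500 Ft = 1077000 Ft
  Less exemption 79000 Ft → base 998000 Ft
  998000 Ft × 19% = 189620 Ft

210420 Ft > 189620 Ft, so the ordinary income tax governs.

210420 Ft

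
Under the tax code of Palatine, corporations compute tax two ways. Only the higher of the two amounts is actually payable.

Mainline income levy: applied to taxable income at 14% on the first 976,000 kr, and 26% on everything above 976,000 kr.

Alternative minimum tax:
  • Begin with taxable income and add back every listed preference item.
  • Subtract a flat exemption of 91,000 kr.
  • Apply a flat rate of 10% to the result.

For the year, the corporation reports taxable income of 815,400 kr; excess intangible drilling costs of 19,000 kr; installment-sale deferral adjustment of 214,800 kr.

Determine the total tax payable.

114,156 kr

Alternative minimum tax:
  Adjusted income: 815,400 kr + 19,000 kr + 214,800 kr = 1,049,200 kr
  Less exemption 91,000 kr → base 958,200 kr
  958,200 kr × 10% = 95,820 kr

Mainline income levy:
  815,400 kr × 14% = 114,156 kr

114,156 kr > 95,820 kr, so the mainline income levy governs.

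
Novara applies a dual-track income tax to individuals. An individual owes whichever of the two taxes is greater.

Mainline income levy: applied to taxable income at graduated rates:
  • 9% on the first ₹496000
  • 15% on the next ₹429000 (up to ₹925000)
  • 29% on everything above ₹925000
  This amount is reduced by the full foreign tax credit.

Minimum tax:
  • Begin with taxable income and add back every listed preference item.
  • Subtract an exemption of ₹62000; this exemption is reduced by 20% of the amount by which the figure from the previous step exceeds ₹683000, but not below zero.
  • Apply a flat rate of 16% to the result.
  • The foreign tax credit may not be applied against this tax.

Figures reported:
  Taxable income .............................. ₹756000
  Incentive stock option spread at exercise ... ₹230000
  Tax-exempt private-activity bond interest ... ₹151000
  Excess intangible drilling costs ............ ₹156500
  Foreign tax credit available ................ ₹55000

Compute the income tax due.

₹206960

Mainline income levy:
  ₹496000 × 9% = ₹44640
  ₹260000 × 15% = ₹39000
  → ₹83640
  Less foreign tax credit ₹55000 → ₹28640

Minimum tax:
  Adjusted income: ₹756000 + ₹230000 + ₹151000 + ₹156500 = ₹1293500
  Exemption: 20% × (₹1293500 − ₹683000) = ₹122100 ≥ ₹62000, so the exemption is fully phased out
  Base: ₹1293500 − ₹0 = ₹1293500
  ₹1293500 × 16% = ₹206960

₹206960 > ₹28640, so the minimum tax is the binding amount.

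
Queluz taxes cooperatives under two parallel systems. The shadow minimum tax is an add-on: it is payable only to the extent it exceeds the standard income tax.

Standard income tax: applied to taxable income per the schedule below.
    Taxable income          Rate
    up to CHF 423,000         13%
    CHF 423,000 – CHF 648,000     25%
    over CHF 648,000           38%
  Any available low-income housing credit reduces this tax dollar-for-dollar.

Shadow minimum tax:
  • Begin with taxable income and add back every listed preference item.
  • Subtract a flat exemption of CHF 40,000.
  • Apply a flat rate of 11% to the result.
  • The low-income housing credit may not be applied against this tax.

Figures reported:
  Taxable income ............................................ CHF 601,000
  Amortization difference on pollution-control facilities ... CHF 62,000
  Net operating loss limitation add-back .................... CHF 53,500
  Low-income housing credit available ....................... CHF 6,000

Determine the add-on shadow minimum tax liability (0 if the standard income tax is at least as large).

CHF 0

Standard income tax:
  CHF 423,000 × 13% = CHF 54,990
  CHF 178,000 × 25% = CHF 44,500
  → CHF 99,490
  Less low-income housing credit CHF 6,000 → CHF 93,490

Shadow minimum tax:
  Adjusted income: CHF 601,000 + CHF 62,000 + CHF 53,500 = CHF 716,500
  Less exemption CHF 40,000 → base CHF 676,500
  CHF 676,500 × 11% = CHF 74,415

CHF 74,415 ≤ CHF 93,490, so no add-on is due.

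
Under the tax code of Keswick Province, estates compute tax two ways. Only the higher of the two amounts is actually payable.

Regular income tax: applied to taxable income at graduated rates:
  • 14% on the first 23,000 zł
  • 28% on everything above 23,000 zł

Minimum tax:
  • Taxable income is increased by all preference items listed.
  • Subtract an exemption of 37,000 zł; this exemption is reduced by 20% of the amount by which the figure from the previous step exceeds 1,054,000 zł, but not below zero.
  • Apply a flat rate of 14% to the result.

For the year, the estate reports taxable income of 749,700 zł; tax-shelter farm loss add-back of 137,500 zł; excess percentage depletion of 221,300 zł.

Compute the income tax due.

206,696 zł

Minimum tax:
  Adjusted income: 749,700 zł + 137,500 zł + 221,300 zł = 1,108,500 zł
  Exemption: 37,000 zł − 20% × (1,108,500 zł − 1,054,000 zł) = 37,000 zł − 10,900 zł = 26,100 zł
  Base: 1,108,500 zł − 26,100 zł = 1,082,400 zł
  1,082,400 zł × 14% = 151,536 zł

Regular income tax:
  23,000 zł × 14% = 3,220 zł
  726,700 zł × 28% = 203,476 zł
  → 206,696 zł

206,696 zł > 151,536 zł, so the regular income tax governs.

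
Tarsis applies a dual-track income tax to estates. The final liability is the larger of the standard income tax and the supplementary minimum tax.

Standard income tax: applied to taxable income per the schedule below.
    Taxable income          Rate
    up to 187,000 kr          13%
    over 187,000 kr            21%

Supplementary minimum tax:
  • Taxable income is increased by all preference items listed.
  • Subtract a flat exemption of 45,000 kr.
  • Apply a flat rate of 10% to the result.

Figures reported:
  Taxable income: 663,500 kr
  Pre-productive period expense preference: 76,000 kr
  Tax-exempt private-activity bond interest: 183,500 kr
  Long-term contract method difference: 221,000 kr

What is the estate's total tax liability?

Supplementary minimum tax:
  Adjusted income: 663,500 kr + 76,000 kr + 183,500 kr + 221,000 kr = 1,144,000 kr
  Less exemption 45,000 kr → base 1,099,000 kr
  1,099,000 kr × 10% = 109,900 kr

Standard income tax:
  187,000 kr × 13% = 24,310 kr
  476,500 kr × 21% = 100,065 kr
  → 124,375 kr

124,375 kr > 109,900 kr, so the standard income tax governs.

124,375 kr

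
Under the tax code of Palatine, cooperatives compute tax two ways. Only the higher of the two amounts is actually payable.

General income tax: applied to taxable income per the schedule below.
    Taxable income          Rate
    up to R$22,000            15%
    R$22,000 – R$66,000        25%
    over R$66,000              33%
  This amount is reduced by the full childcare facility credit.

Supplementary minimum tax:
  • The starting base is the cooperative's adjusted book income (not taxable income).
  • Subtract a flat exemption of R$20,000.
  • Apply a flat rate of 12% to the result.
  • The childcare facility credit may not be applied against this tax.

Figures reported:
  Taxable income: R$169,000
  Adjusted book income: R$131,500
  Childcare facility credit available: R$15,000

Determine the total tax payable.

General income tax:
  R$22,000 × 15% = R$3,300
  R$44,000 × 25% = R$11,000
  R$103,000 × 33% = R$33,990
  → R$48,290
  Less childcare facility credit R$15,000 → R$33,290

Supplementary minimum tax:
  Base (adjusted book income): R$131,500
  Less exemption R$20,000 → base R$111,500
  R$111,500 × 12% = R$13,380

R$33,290 > R$13,380, so the general income tax governs.

R$33,290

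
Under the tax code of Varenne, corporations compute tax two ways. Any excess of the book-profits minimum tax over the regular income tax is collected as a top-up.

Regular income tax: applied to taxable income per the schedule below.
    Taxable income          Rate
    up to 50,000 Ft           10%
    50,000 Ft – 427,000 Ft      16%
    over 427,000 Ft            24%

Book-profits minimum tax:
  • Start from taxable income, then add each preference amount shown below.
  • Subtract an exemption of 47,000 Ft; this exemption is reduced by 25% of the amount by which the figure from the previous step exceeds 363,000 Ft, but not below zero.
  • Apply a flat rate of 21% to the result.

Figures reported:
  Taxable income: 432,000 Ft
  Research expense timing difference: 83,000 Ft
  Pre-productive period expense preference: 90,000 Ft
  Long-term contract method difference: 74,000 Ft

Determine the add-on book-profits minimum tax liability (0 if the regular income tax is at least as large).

Regular income tax:
  50,000 Ft × 10% = 5,000 Ft
  377,000 Ft × 16% = 60,320 Ft
  5,000 Ft × 24% = 1,200 Ft
  → 66,520 Ft

Book-profits minimum tax:
  Adjusted income: 432,000 Ft + 83,000 Ft + 90,000 Ft + 74,000 Ft = 679,000 Ft
  Exemption: 25% × (679,000 Ft − 363,000 Ft) = 79,000 Ft ≥ 47,000 Ft, so the exemption is fully phased out
  Base: 679,000 Ft − 0 Ft = 679,000 Ft
  679,000 Ft × 21% = 142,590 Ft

Excess of book-profits minimum tax over regular income tax: 142,590 Ft − 66,520 Ft = 76,070 Ft.

76,070 Ft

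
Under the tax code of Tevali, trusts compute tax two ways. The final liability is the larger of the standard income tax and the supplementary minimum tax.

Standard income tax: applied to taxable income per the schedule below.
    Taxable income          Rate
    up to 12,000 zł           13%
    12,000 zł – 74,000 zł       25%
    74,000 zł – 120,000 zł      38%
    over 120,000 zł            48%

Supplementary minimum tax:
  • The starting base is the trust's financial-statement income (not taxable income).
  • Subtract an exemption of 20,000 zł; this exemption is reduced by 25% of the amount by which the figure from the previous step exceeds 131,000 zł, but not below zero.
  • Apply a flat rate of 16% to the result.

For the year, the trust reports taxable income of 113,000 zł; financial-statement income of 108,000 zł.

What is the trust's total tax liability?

31,880 zł

Supplementary minimum tax:
  Base (financial-statement income): 108,000 zł
  Exemption: 108,000 zł ≤ 131,000 zł, so full 20,000 zł applies
  Base: 108,000 zł − 20,000 zł = 88,000 zł
  88,000 zł × 16% = 14,080 zł

Standard income tax:
  12,000 zł × 13% = 1,560 zł
  62,000 zł × 25% = 15,500 zł
  39,000 zł × 38% = 14,820 zł
  → 31,880 zł

31,880 zł > 14,080 zł, so the standard income tax governs.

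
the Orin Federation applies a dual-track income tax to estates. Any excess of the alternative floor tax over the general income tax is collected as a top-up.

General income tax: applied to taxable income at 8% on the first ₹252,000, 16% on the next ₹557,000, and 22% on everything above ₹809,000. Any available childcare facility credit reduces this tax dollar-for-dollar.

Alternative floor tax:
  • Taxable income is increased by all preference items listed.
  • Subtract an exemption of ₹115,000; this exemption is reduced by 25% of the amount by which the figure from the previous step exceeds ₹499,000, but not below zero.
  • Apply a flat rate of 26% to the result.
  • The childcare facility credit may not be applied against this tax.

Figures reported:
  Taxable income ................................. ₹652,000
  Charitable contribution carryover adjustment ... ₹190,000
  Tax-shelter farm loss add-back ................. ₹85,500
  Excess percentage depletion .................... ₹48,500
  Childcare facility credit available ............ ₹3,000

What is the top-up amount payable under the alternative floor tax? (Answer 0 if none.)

General income tax:
  ₹252,000 × 8% = ₹20,160
  ₹400,000 × 16% = ₹64,000
  → ₹84,160
  Less childcare facility credit ₹3,000 → ₹81,160

Alternative floor tax:
  Adjusted income: ₹652,000 + ₹190,000 + ₹85,500 + ₹48,500 = ₹976,000
  Exemption: 25% × (₹976,000 − ₹499,000) = ₹119,250 ≥ ₹115,000, so the exemption is fully phased out
  Base: ₹976,000 − ₹0 = ₹976,000
  ₹976,000 × 26% = ₹253,760

Excess of alternative floor tax over general income tax: ₹253,760 − ₹81,160 = ₹172,600.

₹172,600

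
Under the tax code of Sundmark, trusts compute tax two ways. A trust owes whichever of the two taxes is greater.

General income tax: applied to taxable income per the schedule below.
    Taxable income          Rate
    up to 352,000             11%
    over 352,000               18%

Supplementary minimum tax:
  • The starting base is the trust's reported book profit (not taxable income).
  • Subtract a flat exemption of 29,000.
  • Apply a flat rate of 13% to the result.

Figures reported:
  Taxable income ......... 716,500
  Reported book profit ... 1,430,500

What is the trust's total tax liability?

General income tax:
  352,000 × 11% = 38,720
  364,500 × 18% = 65,610
  → 104,330

Supplementary minimum tax:
  Base (reported book profit): 1,430,500
  Less exemption 29,000 → base 1,401,500
  1,401,500 × 13% = 182,195

182,195 > 104,330, so the supplementary minimum tax is the binding amount.

182,195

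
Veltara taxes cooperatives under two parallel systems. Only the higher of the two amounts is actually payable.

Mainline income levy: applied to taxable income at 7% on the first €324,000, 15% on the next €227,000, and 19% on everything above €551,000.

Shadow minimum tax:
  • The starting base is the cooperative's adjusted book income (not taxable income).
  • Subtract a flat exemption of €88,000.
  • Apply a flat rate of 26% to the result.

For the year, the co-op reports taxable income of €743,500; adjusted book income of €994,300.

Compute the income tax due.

€235,638

Shadow minimum tax:
  Base (adjusted book income): €994,300
  Less exemption €88,000 → base €906,300
  €906,300 × 26% = €235,638

Mainline income levy:
  €324,000 × 7% = €22,680
  €227,000 × 15% = €34,050
  €192,500 × 19% = €36,575
  → €93,305

€235,638 > €93,305, so the shadow minimum tax is the binding amount.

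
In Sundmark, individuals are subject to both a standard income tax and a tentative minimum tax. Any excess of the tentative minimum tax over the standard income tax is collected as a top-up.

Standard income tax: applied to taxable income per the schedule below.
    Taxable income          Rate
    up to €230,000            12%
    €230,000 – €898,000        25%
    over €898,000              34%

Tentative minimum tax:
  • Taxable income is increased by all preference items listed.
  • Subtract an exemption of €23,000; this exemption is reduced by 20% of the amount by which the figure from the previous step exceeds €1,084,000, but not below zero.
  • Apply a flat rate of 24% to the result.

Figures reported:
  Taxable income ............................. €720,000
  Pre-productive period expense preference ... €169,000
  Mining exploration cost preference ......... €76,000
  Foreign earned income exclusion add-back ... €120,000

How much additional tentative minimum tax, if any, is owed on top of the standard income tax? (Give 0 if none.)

€104,828

Standard income tax:
  €230,000 × 12% = €27,600
  €490,000 × 25% = €122,500
  → €150,100

Tentative minimum tax:
  Adjusted income: €720,000 + €169,000 + €76,000 + €120,000 = €1,085,000
  Exemption: €23,000 − 20% × (€1,085,000 − €1,084,000) = €23,000 − €200 = €22,800
  Base: €1,085,000 − €22,800 = €1,062,200
  €1,062,200 × 24% = €254,928

Excess of tentative minimum tax over standard income tax: €254,928 − €150,100 = €104,828.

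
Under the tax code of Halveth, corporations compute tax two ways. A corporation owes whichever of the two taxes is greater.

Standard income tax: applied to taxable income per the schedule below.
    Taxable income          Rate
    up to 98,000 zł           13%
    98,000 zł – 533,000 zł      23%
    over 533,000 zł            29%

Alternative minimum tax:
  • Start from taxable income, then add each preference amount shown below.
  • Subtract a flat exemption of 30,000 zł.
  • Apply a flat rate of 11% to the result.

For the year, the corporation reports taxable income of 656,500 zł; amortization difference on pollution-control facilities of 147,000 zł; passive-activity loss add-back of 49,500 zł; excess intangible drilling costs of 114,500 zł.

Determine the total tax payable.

Alternative minimum tax:
  Adjusted income: 656,500 zł + 147,000 zł + 49,500 zł + 114,500 zł = 967,500 zł
  Less exemption 30,000 zł → base 937,500 zł
  937,500 zł × 11% = 103,125 zł

Standard income tax:
  98,000 zł × 13% = 12,740 zł
  435,000 zł × 23% = 100,050 zł
  123,500 zł × 29% = 35,815 zł
  → 148,605 zł

148,605 zł > 103,125 zł, so the standard income tax governs.

148,605 zł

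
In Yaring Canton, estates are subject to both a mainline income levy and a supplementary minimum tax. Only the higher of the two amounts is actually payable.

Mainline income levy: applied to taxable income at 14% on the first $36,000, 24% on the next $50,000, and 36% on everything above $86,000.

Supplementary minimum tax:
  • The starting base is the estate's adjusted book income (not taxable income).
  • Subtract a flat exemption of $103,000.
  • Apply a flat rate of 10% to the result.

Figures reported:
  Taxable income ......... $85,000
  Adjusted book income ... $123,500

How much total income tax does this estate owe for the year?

Mainline income levy:
  $36,000 × 14% = $5,040
  $49,000 × 24% = $11,760
  → $16,800

Supplementary minimum tax:
  Base (adjusted book income): $123,500
  Less exemption $103,000 → base $20,500
  $20,500 × 10% = $2,050

$16,800 > $2,050, so the mainline income levy governs.

$16,800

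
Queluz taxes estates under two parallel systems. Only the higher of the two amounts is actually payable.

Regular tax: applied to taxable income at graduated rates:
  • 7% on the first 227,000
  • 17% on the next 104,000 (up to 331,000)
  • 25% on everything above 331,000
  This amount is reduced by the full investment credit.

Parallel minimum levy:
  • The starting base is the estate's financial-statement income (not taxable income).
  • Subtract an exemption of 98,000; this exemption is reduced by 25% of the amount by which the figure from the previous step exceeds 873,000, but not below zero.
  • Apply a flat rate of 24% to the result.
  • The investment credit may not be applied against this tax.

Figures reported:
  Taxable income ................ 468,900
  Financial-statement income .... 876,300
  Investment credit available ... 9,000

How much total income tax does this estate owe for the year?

186,990

Regular tax:
  227,000 × 7% = 15,890
  104,000 × 17% = 17,680
  137,900 × 25% = 34,475
  → 68,045
  Less investment credit 9,000 → 59,045

Parallel minimum levy:
  Base (financial-statement income): 876,300
  Exemption: 98,000 − 25% × (876,300 − 873,000) = 98,000 − 825 = 97,175
  Base: 876,300 − 97,175 = 779,125
  779,125 × 24% = 186,990

186,990 > 59,045, so the parallel minimum levy is the binding amount.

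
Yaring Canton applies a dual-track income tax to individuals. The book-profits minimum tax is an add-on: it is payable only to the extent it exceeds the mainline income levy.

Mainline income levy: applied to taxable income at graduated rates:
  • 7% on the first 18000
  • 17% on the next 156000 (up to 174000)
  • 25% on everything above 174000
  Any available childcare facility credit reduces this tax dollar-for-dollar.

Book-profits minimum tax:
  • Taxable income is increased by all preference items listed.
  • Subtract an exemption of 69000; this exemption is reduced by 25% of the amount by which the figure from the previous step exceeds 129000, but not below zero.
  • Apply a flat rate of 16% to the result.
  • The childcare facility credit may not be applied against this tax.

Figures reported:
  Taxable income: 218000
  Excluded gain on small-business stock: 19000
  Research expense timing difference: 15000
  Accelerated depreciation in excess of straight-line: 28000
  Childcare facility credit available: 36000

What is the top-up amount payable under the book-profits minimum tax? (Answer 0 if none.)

37020

Mainline income levy:
  18000 × 7% = 1260
  156000 × 17% = 26520
  44000 × 25% = 11000
  → 38780
  Less childcare facility credit 36000 → 2780

Book-profits minimum tax:
  Adjusted income: 218000 + 19000 + 15000 + 28000 = 280000
  Exemption: 69000 − 25% × (280000 − 129000) = 69000 − 37750 = 31250
  Base: 280000 − 31250 = 248750
  248750 × 16% = 39800

Excess of book-profits minimum tax over mainline income levy: 39800 − 2780 = 37020.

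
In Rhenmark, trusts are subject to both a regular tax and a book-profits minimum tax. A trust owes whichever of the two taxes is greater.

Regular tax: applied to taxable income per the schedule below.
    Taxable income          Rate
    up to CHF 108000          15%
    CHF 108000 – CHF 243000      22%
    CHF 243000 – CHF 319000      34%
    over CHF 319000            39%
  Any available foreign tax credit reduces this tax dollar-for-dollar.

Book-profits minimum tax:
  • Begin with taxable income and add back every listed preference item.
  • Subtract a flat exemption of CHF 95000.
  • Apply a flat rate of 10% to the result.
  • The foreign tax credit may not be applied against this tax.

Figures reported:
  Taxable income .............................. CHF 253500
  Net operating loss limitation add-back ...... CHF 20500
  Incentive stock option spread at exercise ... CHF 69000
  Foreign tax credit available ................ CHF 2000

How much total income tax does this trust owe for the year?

Book-profits minimum tax:
  Adjusted income: CHF 253500 + CHF 20500 + CHF 69000 = CHF 343000
  Less exemption CHF 95000 → base CHF 248000
  CHF 248000 × 10% = CHF 24800

Regular tax:
  CHF 108000 × 15% = CHF 16200
  CHF 135000 × 22% = CHF 29700
  CHF 10500 × 34% = CHF 3570
  → CHF 49470
  Less foreign tax credit CHF 2000 → CHF 47470

CHF 47470 > CHF 24800, so the regular tax governs.

CHF 47470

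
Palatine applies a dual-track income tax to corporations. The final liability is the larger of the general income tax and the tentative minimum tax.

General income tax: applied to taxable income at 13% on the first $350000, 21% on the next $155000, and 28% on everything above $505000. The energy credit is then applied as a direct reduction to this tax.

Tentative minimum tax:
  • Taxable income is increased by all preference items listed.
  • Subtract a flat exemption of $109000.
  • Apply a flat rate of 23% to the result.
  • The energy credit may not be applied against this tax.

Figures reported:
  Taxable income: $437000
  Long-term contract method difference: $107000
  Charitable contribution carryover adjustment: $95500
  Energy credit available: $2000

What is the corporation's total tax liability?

$122015

Tentative minimum tax:
  Adjusted income: $437000 + $107000 + $95500 = $639500
  Less exemption $109000 → base $530500
  $530500 × 23% = $122015

General income tax:
  $350000 × 13% = $45500
  $87000 × 21% = $18270
  → $63770
  Less energy credit $2000 → $61770

$122015 > $61770, so the tentative minimum tax is the binding amount.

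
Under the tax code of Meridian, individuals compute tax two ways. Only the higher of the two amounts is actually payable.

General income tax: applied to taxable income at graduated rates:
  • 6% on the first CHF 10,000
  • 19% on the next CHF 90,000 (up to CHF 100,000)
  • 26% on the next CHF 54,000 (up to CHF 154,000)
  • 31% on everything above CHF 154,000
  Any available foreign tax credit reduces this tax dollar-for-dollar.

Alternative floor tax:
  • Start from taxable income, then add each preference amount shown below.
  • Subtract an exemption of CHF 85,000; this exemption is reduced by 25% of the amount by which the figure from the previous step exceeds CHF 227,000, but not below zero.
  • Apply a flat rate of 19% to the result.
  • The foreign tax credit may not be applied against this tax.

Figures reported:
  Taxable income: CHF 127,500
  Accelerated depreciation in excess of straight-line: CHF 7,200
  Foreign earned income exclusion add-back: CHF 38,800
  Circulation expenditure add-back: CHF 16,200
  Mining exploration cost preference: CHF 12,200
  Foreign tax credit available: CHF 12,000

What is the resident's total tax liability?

CHF 22,211

Alternative floor tax:
  Adjusted income: CHF 127,500 + CHF 7,200 + CHF 38,800 + CHF 16,200 + CHF 12,200 = CHF 201,900
  Exemption: CHF 201,900 ≤ CHF 227,000, so full CHF 85,000 applies
  Base: CHF 201,900 − CHF 85,000 = CHF 116,900
  CHF 116,900 × 19% = CHF 22,211

General income tax:
  CHF 10,000 × 6% = CHF 600
  CHF 90,000 × 19% = CHF 17,100
  CHF 27,500 × 26% = CHF 7,150
  → CHF 24,850
  Less foreign tax credit CHF 12,000 → CHF 12,850

CHF 22,211 > CHF 12,850, so the alternative floor tax is the binding amount.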